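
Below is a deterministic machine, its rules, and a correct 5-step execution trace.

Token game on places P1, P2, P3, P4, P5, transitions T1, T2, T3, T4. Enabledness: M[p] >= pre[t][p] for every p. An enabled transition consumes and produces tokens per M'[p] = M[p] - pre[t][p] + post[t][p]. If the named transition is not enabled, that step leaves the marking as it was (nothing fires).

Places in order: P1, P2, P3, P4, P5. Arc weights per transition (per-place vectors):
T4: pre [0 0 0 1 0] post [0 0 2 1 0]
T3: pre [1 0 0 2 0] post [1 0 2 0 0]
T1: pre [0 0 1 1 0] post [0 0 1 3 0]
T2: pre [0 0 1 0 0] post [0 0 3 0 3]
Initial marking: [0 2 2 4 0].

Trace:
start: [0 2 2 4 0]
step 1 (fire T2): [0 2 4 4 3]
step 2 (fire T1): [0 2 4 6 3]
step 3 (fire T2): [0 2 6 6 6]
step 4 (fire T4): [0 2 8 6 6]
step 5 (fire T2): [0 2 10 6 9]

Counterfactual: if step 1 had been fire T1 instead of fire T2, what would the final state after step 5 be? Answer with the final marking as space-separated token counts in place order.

(re-executing from step 1 with the substitution; state before step 1: [0 2 2 4 0])
step 1 (fire T1): [0 2 2 6 0]
step 2 (fire T1): [0 2 2 8 0]
step 3 (fire T2): [0 2 4 8 3]
step 4 (fire T4): [0 2 6 8 3]
step 5 (fire T2): [0 2 8 8 6]

0 2 8 8 6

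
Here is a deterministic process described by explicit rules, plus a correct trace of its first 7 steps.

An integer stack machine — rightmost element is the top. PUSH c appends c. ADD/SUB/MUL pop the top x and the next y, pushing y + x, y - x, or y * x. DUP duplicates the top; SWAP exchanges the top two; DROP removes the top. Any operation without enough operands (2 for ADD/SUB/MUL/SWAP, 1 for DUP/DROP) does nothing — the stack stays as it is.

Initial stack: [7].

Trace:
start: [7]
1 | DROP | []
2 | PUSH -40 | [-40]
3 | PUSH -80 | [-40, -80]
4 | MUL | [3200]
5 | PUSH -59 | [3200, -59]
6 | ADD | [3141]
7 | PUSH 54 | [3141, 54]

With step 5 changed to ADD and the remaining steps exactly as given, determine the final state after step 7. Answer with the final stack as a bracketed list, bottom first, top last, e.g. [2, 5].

[3200, 54]

(re-executing from step 5 with the substitution; state before step 5: [3200])
5 | ADD | [3200]
6 | ADD | [3200]
7 | PUSH 54 | [3200, 54]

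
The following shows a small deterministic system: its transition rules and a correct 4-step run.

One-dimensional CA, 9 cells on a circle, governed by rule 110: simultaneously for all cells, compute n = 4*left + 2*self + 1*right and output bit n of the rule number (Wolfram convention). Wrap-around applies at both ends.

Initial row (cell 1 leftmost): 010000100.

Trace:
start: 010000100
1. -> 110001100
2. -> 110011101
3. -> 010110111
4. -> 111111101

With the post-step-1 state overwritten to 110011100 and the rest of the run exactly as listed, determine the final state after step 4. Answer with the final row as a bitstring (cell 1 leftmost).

state after step 1 := 110011100
2. -> 110110101
3. -> 011111111
4. -> 110000001

110000001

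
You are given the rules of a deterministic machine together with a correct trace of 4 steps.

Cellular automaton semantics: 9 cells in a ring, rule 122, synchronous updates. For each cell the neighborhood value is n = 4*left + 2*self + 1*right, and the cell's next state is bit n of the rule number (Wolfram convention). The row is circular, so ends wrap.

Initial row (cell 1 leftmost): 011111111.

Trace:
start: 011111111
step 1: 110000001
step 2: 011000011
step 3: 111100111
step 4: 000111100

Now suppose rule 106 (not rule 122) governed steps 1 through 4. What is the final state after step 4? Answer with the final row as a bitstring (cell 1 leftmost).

(re-executing steps 1..4 under rule 106; state before step 1: 011111111)
step 1: 110000001
step 2: 010000011
step 3: 100000111
step 4: 100001100

100001100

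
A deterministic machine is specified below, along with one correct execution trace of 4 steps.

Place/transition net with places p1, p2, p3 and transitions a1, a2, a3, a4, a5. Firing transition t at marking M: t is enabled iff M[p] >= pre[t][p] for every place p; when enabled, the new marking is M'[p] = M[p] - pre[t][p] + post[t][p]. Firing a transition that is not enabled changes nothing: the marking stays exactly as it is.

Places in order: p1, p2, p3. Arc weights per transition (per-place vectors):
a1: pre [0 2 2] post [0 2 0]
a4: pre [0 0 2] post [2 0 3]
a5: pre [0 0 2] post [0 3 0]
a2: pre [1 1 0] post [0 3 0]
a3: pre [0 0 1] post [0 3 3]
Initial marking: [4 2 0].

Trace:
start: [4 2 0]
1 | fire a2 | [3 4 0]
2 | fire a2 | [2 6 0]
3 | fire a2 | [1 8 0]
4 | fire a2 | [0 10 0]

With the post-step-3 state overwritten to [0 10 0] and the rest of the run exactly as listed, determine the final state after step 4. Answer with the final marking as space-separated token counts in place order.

0 10 0

state after step 3 := [0 10 0]
4 | fire a2 | [0 10 0]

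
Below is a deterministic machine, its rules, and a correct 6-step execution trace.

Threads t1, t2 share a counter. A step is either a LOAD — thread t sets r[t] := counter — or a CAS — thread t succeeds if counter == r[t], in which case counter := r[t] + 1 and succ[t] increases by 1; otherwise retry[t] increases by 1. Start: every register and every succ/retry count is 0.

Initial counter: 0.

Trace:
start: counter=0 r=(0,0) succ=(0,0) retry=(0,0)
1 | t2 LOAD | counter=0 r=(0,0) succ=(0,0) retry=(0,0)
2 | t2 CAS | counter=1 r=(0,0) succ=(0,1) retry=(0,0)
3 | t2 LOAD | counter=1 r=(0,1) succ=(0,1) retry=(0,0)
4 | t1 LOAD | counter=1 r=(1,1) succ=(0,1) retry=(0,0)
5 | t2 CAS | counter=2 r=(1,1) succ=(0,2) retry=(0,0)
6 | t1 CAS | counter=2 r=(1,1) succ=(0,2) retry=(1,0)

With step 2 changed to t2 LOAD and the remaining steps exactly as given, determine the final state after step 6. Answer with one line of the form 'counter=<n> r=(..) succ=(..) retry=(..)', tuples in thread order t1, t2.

(re-executing from step 2 with the substitution; state before step 2: counter=0 r=(0,0) succ=(0,0) retry=(0,0))
2 | t2 LOAD | counter=0 r=(0,0) succ=(0,0) retry=(0,0)
3 | t2 LOAD | counter=0 r=(0,0) succ=(0,0) retry=(0,0)
4 | t1 LOAD | counter=0 r=(0,0) succ=(0,0) retry=(0,0)
5 | t2 CAS | counter=1 r=(0,0) succ=(0,1) retry=(0,0)
6 | t1 CAS | counter=1 r=(0,0) succ=(0,1) retry=(1,0)

counter=1 r=(0,0) succ=(0,1) retry=(1,0)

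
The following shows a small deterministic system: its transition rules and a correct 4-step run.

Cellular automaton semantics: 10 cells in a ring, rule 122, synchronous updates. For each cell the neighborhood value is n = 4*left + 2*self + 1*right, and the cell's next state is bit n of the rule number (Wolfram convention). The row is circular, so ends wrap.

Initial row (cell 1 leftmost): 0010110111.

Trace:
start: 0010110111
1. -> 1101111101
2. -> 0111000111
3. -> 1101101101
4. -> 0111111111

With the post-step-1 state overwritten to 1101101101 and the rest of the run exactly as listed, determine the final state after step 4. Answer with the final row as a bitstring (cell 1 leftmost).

0110000011

state after step 1 := 1101101101
2. -> 0111111111
3. -> 1100000001
4. -> 0110000011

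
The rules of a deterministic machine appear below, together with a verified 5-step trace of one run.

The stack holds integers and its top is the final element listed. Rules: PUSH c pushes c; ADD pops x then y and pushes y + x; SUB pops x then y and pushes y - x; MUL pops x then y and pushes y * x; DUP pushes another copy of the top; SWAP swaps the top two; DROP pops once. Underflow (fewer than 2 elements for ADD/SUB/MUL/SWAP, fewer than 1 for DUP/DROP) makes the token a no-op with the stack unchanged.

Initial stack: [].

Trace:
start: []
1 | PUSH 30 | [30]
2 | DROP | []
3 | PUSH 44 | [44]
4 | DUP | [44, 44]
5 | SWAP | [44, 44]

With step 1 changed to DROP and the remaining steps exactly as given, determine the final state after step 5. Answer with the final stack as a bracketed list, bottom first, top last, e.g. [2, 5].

(re-executing from step 1 with the substitution; state before step 1: [])
1 | DROP | []
2 | DROP | []
3 | PUSH 44 | [44]
4 | DUP | [44, 44]
5 | SWAP | [44, 44]

[44, 44]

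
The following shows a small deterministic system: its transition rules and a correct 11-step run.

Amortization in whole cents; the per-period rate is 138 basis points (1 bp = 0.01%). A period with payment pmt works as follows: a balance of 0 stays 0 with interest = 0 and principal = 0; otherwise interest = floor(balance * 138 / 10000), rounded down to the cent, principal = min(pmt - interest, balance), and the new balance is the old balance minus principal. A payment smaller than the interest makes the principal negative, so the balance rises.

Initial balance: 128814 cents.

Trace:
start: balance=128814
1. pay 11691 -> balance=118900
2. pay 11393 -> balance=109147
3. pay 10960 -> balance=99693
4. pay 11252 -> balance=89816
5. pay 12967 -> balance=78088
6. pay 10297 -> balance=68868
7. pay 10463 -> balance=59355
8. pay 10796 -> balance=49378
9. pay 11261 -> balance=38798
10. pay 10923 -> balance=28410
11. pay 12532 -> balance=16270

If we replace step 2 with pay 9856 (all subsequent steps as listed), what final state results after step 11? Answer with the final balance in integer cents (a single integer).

18007

(re-executing from step 2 with the substitution; state before step 2: balance=118900)
2. pay 9856 -> balance=110684
3. pay 10960 -> balance=101251
4. pay 11252 -> balance=91396
5. pay 12967 -> balance=79690
6. pay 10297 -> balance=70492
7. pay 10463 -> balance=61001
8. pay 10796 -> balance=51046
9. pay 11261 -> balance=40489
10. pay 10923 -> balance=30124
11. pay 12532 -> balance=18007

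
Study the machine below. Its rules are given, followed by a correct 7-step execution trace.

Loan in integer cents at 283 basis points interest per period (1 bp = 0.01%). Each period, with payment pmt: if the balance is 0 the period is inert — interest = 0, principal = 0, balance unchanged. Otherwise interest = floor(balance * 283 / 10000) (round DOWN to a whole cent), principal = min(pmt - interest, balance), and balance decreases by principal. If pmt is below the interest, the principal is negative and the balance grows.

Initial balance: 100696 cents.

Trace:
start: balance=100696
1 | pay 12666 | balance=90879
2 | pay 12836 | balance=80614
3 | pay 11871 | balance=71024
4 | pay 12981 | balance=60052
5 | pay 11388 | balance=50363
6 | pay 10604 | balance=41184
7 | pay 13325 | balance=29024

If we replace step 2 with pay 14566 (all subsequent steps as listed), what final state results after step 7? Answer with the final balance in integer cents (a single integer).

27035

(re-executing from step 2 with the substitution; state before step 2: balance=90879)
2 | pay 14566 | balance=78884
3 | pay 11871 | balance=69245
4 | pay 12981 | balance=58223
5 | pay 11388 | balance=48482
6 | pay 10604 | balance=39250
7 | pay 13325 | balance=27035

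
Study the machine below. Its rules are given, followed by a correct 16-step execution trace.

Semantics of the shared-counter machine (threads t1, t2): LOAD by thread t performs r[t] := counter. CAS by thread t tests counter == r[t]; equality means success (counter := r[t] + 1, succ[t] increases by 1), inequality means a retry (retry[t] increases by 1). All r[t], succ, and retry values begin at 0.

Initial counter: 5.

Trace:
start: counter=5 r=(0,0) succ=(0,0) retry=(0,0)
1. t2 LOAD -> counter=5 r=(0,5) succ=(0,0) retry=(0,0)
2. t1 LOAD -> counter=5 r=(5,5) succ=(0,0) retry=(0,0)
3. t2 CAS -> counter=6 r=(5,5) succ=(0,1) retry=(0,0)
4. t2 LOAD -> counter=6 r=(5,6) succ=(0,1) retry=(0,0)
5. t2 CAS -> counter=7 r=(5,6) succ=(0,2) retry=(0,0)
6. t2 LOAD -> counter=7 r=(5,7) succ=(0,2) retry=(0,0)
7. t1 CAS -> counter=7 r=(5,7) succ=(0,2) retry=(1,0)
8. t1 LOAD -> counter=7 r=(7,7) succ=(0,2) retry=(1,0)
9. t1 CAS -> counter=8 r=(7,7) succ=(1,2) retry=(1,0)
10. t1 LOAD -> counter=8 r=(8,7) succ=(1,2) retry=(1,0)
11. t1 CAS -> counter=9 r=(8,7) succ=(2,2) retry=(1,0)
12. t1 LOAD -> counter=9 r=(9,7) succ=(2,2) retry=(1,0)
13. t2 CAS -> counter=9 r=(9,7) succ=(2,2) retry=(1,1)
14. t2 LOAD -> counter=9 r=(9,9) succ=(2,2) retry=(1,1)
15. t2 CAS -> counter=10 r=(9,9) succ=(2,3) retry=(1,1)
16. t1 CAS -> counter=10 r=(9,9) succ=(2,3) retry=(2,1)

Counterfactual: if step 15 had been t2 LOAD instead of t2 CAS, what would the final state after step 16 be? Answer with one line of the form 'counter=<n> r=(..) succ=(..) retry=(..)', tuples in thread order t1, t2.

counter=10 r=(9,9) succ=(3,2) retry=(1,1)

(re-executing from step 15 with the substitution; state before step 15: counter=9 r=(9,9) succ=(2,2) retry=(1,1))
15. t2 LOAD -> counter=9 r=(9,9) succ=(2,2) retry=(1,1)
16. t1 CAS -> counter=10 r=(9,9) succ=(3,2) retry=(1,1)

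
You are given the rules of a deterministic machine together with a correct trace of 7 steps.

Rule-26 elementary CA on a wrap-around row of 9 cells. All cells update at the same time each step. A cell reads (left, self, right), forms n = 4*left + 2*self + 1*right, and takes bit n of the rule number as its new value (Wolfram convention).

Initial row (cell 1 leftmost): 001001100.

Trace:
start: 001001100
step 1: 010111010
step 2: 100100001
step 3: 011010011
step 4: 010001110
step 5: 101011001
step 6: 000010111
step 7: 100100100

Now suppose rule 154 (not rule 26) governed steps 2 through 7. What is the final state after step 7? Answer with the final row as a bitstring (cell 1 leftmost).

(re-executing steps 2..7 under rule 154; state before step 2: 010111010)
step 2: 100110001
step 3: 011101011
step 4: 011000010
step 5: 110100101
step 6: 100011001
step 7: 010110111

010110111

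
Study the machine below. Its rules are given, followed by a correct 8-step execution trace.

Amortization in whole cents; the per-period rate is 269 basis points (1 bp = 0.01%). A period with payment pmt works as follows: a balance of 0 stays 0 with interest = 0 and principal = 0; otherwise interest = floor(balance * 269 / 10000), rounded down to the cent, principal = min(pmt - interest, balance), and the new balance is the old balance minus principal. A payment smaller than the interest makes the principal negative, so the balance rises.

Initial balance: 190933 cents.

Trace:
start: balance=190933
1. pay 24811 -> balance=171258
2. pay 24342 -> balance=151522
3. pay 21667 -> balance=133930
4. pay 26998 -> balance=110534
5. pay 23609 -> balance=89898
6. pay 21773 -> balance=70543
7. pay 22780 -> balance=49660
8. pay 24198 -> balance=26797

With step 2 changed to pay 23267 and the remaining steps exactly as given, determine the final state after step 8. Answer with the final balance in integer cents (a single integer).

(re-executing from step 2 with the substitution; state before step 2: balance=171258)
2. pay 23267 -> balance=152597
3. pay 21667 -> balance=135034
4. pay 26998 -> balance=111668
5. pay 23609 -> balance=91062
6. pay 21773 -> balance=71738
7. pay 22780 -> balance=50887
8. pay 24198 -> balance=28057

28057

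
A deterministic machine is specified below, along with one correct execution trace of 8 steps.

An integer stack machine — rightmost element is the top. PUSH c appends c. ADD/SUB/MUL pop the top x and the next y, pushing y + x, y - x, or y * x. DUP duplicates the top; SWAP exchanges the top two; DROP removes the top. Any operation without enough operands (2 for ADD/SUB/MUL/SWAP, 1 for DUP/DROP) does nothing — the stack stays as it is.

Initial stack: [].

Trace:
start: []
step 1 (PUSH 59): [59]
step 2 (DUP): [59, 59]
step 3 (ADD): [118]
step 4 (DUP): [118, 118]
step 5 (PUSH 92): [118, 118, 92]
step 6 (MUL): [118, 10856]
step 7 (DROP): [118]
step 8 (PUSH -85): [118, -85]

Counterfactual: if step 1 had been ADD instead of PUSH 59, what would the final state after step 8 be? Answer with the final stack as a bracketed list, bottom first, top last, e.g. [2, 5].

(re-executing from step 1 with the substitution; state before step 1: [])
step 1 (ADD): []
step 2 (DUP): []
step 3 (ADD): []
step 4 (DUP): []
step 5 (PUSH 92): [92]
step 6 (MUL): [92]
step 7 (DROP): []
step 8 (PUSH -85): [-85]

[-85]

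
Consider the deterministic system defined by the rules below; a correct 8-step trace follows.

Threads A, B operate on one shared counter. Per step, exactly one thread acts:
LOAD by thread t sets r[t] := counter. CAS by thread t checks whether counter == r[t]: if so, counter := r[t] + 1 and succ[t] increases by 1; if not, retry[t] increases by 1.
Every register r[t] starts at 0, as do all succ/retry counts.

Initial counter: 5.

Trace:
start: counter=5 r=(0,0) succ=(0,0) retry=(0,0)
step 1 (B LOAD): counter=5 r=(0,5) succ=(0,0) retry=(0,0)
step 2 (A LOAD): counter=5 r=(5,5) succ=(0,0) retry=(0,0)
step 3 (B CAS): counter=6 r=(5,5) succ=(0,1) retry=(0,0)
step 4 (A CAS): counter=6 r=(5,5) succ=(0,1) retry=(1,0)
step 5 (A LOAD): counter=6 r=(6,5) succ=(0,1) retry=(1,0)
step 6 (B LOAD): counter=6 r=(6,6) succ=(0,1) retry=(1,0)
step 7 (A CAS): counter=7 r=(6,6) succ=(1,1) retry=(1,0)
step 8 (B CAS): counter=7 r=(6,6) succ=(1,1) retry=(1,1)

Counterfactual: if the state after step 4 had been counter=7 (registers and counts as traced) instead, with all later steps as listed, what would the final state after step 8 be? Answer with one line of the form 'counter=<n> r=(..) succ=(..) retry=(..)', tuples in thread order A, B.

state after step 4 := counter=7 r=(5,5) succ=(0,1) retry=(1,0)
step 5 (A LOAD): counter=7 r=(7,5) succ=(0,1) retry=(1,0)
step 6 (B LOAD): counter=7 r=(7,7) succ=(0,1) retry=(1,0)
step 7 (A CAS): counter=8 r=(7,7) succ=(1,1) retry=(1,0)
step 8 (B CAS): counter=8 r=(7,7) succ=(1,1) retry=(1,1)

counter=8 r=(7,7) succ=(1,1) retry=(1,1)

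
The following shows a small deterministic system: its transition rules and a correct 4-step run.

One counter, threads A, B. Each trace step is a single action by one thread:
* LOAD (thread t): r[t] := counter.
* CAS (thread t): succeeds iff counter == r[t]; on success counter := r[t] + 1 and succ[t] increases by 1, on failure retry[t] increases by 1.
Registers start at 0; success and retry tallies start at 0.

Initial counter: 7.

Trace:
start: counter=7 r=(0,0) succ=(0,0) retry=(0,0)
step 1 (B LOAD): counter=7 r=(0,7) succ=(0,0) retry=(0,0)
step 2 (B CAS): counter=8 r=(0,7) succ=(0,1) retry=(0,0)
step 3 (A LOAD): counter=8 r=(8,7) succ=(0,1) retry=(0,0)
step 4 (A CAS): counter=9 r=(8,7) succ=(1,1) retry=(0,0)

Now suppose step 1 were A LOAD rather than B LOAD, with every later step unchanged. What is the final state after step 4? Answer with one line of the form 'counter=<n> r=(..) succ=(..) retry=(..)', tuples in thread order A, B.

counter=8 r=(7,0) succ=(1,0) retry=(0,1)

(re-executing from step 1 with the substitution; state before step 1: counter=7 r=(0,0) succ=(0,0) retry=(0,0))
step 1 (A LOAD): counter=7 r=(7,0) succ=(0,0) retry=(0,0)
step 2 (B CAS): counter=7 r=(7,0) succ=(0,0) retry=(0,1)
step 3 (A LOAD): counter=7 r=(7,0) succ=(0,0) retry=(0,1)
step 4 (A CAS): counter=8 r=(7,0) succ=(1,0) retry=(0,1)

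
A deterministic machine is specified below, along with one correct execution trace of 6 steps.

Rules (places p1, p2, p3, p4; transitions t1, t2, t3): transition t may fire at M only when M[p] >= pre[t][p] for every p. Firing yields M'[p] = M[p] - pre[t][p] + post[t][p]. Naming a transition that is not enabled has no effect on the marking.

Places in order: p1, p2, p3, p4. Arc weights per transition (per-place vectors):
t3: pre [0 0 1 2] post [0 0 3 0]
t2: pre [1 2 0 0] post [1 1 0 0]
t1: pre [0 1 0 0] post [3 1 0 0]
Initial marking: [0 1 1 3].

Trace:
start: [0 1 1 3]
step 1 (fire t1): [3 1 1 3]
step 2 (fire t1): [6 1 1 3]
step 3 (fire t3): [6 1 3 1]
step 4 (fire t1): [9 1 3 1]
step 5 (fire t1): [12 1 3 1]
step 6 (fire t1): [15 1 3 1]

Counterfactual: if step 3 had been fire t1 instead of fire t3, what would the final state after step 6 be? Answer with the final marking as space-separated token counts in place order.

(re-executing from step 3 with the substitution; state before step 3: [6 1 1 3])
step 3 (fire t1): [9 1 1 3]
step 4 (fire t1): [12 1 1 3]
step 5 (fire t1): [15 1 1 3]
step 6 (fire t1): [18 1 1 3]

18 1 1 3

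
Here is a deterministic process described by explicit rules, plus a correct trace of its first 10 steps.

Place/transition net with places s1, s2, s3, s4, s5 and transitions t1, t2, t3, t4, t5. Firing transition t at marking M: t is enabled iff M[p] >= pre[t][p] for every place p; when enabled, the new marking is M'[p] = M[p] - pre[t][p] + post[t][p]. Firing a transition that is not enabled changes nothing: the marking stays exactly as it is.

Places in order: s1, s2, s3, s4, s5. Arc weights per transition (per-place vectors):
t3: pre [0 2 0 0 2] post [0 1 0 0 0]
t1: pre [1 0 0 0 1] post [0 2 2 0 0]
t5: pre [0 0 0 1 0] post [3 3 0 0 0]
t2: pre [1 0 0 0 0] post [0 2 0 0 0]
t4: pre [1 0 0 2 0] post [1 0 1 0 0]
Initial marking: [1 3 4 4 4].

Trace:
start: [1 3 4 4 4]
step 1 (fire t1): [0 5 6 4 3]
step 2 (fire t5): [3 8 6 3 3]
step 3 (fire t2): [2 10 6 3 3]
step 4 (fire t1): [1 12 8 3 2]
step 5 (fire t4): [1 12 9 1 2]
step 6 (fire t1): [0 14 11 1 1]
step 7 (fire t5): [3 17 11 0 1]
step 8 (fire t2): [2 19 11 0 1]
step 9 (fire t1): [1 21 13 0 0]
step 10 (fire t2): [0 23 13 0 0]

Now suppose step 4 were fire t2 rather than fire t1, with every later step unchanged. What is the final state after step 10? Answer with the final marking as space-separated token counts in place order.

(re-executing from step 4 with the substitution; state before step 4: [2 10 6 3 3])
step 4 (fire t2): [1 12 6 3 3]
step 5 (fire t4): [1 12 7 1 3]
step 6 (fire t1): [0 14 9 1 2]
step 7 (fire t5): [3 17 9 0 2]
step 8 (fire t2): [2 19 9 0 2]
step 9 (fire t1): [1 21 11 0 1]
step 10 (fire t2): [0 23 11 0 1]

0 23 11 0 1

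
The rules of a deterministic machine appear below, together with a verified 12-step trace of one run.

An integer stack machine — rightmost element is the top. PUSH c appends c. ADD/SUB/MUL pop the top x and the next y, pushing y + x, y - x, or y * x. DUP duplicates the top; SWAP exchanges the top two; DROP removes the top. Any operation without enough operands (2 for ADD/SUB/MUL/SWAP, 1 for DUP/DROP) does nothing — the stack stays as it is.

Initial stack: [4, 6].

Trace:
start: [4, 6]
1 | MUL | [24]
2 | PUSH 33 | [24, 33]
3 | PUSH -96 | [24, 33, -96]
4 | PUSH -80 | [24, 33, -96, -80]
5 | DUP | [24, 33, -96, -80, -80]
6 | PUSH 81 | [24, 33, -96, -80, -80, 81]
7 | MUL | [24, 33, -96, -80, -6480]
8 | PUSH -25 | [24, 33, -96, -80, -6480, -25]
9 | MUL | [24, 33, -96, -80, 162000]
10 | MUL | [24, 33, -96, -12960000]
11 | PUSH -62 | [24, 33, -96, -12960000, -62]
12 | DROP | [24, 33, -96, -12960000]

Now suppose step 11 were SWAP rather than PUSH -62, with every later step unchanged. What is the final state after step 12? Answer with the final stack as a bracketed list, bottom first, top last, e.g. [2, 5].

(re-executing from step 11 with the substitution; state before step 11: [24, 33, -96, -12960000])
11 | SWAP | [24, 33, -12960000, -96]
12 | DROP | [24, 33, -12960000]

[24, 33, -12960000]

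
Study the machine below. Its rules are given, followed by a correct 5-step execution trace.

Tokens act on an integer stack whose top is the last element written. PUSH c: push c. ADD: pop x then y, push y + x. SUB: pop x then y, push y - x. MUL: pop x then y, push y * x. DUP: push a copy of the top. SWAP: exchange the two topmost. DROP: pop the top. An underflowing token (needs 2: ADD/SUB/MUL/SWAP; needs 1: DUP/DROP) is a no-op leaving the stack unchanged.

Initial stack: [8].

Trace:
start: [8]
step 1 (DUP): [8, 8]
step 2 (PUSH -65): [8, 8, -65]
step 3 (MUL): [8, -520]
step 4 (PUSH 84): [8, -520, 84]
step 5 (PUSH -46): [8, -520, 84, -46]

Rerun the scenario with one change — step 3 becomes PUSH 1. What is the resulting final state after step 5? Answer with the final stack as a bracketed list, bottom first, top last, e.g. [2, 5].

(re-executing from step 3 with the substitution; state before step 3: [8, 8, -65])
step 3 (PUSH 1): [8, 8, -65, 1]
step 4 (PUSH 84): [8, 8, -65, 1, 84]
step 5 (PUSH -46): [8, 8, -65, 1, 84, -46]

[8, 8, -65, 1, 84, -46]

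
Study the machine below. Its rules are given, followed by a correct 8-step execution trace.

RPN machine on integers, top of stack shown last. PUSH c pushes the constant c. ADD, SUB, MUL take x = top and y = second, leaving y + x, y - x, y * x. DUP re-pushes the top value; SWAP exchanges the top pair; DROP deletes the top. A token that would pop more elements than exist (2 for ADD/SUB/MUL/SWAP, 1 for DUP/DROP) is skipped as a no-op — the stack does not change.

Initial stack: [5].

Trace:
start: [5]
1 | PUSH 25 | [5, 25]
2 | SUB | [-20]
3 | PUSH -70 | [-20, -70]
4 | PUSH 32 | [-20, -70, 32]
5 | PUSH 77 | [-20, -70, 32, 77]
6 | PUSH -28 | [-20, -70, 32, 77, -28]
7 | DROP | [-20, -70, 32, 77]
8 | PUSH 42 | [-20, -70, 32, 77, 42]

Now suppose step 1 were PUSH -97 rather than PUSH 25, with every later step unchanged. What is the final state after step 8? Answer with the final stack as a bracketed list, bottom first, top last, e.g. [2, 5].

[102, -70, 32, 77, 42]

(re-executing from step 1 with the substitution; state before step 1: [5])
1 | PUSH -97 | [5, -97]
2 | SUB | [102]
3 | PUSH -70 | [102, -70]
4 | PUSH 32 | [102, -70, 32]
5 | PUSH 77 | [102, -70, 32, 77]
6 | PUSH -28 | [102, -70, 32, 77, -28]
7 | DROP | [102, -70, 32, 77]
8 | PUSH 42 | [102, -70, 32, 77, 42]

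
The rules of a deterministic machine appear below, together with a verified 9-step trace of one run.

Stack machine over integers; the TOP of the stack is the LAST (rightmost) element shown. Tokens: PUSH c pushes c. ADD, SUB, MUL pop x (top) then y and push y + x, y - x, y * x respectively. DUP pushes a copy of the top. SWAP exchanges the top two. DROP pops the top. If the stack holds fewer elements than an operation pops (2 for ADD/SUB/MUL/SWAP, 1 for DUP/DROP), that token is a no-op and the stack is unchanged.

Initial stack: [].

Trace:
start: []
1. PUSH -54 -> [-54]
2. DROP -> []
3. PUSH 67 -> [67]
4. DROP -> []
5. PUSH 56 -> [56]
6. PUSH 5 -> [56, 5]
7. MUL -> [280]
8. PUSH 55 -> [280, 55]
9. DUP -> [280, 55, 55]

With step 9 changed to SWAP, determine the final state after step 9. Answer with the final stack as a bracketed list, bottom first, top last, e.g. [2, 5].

(re-executing from step 9 with the substitution; state before step 9: [280, 55])
9. SWAP -> [55, 280]

[55, 280]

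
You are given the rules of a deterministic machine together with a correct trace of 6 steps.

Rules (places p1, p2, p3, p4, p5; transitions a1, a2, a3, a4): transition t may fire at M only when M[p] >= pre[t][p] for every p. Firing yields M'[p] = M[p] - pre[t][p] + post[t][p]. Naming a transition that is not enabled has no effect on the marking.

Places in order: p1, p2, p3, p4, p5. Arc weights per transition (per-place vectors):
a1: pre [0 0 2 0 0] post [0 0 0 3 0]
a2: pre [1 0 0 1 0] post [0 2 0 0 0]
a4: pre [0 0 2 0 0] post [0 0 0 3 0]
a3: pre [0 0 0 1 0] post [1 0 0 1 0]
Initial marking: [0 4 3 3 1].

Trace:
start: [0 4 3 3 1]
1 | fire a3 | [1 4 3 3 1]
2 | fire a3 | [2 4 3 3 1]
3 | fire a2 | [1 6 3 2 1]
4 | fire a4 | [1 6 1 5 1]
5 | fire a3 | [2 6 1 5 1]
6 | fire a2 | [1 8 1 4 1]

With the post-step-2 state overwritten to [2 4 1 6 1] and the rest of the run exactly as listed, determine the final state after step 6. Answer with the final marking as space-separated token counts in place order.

1 8 1 4 1

state after step 2 := [2 4 1 6 1]
3 | fire a2 | [1 6 1 5 1]
4 | fire a4 | [1 6 1 5 1]
5 | fire a3 | [2 6 1 5 1]
6 | fire a2 | [1 8 1 4 1]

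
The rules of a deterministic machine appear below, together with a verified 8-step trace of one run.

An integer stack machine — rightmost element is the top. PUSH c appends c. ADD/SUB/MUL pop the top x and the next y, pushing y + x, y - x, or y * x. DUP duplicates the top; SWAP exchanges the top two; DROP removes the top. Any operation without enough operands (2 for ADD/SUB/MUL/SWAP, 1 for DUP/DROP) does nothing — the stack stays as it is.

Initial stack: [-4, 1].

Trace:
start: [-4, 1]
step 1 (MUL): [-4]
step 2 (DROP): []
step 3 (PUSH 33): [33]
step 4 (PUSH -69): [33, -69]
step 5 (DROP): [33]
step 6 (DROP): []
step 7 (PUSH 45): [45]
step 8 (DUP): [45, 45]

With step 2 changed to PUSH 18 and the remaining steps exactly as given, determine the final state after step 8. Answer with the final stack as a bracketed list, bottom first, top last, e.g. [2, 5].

(re-executing from step 2 with the substitution; state before step 2: [-4])
step 2 (PUSH 18): [-4, 18]
step 3 (PUSH 33): [-4, 18, 33]
step 4 (PUSH -69): [-4, 18, 33, -69]
step 5 (DROP): [-4, 18, 33]
step 6 (DROP): [-4, 18]
step 7 (PUSH 45): [-4, 18, 45]
step 8 (DUP): [-4, 18, 45, 45]

[-4, 18, 45, 45]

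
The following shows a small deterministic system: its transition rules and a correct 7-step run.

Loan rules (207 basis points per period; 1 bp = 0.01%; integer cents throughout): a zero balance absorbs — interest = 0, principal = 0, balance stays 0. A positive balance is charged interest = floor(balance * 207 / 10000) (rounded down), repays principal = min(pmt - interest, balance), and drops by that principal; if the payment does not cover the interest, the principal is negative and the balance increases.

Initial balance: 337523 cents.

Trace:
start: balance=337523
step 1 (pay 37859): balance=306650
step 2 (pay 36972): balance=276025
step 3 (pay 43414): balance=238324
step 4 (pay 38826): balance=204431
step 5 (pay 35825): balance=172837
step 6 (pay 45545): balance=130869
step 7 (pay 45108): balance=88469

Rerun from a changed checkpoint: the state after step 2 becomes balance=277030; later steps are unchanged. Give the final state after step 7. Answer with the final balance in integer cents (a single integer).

state after step 2 := balance=277030
step 3 (pay 43414): balance=239350
step 4 (pay 38826): balance=205478
step 5 (pay 35825): balance=173906
step 6 (pay 45545): balance=131960
step 7 (pay 45108): balance=89583

89583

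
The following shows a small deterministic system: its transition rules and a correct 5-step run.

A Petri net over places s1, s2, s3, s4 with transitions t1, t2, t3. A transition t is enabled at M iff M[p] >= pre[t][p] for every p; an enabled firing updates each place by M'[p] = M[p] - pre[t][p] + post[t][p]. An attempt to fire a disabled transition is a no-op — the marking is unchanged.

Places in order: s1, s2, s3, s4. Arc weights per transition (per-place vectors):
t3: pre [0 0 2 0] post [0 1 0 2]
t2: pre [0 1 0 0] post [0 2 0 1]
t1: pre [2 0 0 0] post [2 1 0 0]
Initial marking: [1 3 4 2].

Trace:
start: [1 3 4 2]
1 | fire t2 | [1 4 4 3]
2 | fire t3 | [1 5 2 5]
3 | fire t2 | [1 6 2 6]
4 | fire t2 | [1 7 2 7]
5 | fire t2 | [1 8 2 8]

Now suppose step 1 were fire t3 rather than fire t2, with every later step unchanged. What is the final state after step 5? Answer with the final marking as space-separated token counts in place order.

(re-executing from step 1 with the substitution; state before step 1: [1 3 4 2])
1 | fire t3 | [1 4 2 4]
2 | fire t3 | [1 5 0 6]
3 | fire t2 | [1 6 0 7]
4 | fire t2 | [1 7 0 8]
5 | fire t2 | [1 8 0 9]

1 8 0 9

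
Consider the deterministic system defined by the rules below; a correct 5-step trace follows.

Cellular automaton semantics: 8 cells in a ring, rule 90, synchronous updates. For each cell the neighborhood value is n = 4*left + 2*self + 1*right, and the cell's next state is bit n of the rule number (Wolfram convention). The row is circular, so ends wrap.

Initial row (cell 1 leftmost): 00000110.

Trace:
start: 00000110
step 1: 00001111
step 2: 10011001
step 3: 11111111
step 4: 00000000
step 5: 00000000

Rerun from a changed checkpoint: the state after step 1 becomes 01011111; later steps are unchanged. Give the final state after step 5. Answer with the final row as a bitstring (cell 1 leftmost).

state after step 1 := 01011111
step 2: 00010001
step 3: 10101010
step 4: 00000000
step 5: 00000000

00000000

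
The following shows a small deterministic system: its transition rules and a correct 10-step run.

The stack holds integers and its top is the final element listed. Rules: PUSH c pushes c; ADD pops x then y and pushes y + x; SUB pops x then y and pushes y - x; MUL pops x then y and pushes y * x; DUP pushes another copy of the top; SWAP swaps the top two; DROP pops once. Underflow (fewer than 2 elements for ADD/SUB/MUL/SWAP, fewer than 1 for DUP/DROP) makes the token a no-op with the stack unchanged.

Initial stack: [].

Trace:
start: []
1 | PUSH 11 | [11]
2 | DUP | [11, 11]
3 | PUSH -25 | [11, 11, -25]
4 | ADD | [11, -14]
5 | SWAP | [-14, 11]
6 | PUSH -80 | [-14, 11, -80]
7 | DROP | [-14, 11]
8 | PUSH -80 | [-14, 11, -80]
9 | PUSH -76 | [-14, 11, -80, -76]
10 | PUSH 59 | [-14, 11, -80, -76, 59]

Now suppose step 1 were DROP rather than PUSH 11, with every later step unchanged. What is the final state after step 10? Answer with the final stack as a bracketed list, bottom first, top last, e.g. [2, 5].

(re-executing from step 1 with the substitution; state before step 1: [])
1 | DROP | []
2 | DUP | []
3 | PUSH -25 | [-25]
4 | ADD | [-25]
5 | SWAP | [-25]
6 | PUSH -80 | [-25, -80]
7 | DROP | [-25]
8 | PUSH -80 | [-25, -80]
9 | PUSH -76 | [-25, -80, -76]
10 | PUSH 59 | [-25, -80, -76, 59]

[-25, -80, -76, 59]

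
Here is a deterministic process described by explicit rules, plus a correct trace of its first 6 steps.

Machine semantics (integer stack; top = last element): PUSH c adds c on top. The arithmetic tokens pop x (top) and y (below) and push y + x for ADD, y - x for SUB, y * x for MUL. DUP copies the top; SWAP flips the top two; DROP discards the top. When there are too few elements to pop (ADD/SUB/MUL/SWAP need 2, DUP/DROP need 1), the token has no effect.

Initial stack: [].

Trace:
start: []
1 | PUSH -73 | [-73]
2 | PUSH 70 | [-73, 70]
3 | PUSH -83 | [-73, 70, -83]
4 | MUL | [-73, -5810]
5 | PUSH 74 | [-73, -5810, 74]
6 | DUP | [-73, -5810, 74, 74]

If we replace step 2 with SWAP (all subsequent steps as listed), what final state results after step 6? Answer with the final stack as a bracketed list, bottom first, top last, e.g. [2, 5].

[6059, 74, 74]

(re-executing from step 2 with the substitution; state before step 2: [-73])
2 | SWAP | [-73]
3 | PUSH -83 | [-73, -83]
4 | MUL | [6059]
5 | PUSH 74 | [6059, 74]
6 | DUP | [6059, 74, 74]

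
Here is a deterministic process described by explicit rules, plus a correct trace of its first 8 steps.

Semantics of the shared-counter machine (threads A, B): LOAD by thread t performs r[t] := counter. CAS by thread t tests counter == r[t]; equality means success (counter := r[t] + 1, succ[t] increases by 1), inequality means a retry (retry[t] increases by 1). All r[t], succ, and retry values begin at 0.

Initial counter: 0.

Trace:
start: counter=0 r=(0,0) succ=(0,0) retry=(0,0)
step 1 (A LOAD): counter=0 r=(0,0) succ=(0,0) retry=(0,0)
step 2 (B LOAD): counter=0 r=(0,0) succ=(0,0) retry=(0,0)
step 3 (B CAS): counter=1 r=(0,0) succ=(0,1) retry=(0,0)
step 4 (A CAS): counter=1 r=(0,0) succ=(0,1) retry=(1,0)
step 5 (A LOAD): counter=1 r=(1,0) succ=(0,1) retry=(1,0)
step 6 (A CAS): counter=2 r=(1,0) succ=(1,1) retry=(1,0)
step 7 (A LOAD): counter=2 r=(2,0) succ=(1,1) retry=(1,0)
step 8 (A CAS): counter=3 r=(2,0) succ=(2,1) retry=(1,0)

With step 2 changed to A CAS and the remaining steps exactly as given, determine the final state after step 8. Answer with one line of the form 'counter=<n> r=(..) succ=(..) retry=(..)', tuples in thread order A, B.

counter=3 r=(2,0) succ=(3,0) retry=(1,1)

(re-executing from step 2 with the substitution; state before step 2: counter=0 r=(0,0) succ=(0,0) retry=(0,0))
step 2 (A CAS): counter=1 r=(0,0) succ=(1,0) retry=(0,0)
step 3 (B CAS): counter=1 r=(0,0) succ=(1,0) retry=(0,1)
step 4 (A CAS): counter=1 r=(0,0) succ=(1,0) retry=(1,1)
step 5 (A LOAD): counter=1 r=(1,0) succ=(1,0) retry=(1,1)
step 6 (A CAS): counter=2 r=(1,0) succ=(2,0) retry=(1,1)
step 7 (A LOAD): counter=2 r=(2,0) succ=(2,0) retry=(1,1)
step 8 (A CAS): counter=3 r=(2,0) succ=(3,0) retry=(1,1)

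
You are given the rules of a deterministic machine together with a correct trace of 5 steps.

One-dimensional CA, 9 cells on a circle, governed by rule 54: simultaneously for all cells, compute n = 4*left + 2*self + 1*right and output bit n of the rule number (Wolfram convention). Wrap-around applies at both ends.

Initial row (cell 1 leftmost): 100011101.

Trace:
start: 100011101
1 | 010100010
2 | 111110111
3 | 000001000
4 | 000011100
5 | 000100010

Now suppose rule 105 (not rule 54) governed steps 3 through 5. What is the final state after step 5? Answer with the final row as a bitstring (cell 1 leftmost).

001101011

(re-executing steps 3..5 under rule 105; state before step 3: 111110111)
3 | 000011100
4 | 111010101
5 | 001101011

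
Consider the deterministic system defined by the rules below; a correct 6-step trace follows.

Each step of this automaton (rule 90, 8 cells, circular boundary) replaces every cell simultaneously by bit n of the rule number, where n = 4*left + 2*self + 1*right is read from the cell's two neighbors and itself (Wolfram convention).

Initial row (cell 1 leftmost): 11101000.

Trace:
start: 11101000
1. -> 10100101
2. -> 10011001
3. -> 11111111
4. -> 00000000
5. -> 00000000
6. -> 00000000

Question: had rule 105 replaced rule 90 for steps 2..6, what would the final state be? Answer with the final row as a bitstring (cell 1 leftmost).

(re-executing steps 2..6 under rule 105; state before step 2: 10100101)
2. -> 11000011
3. -> 01011010
4. -> 00111100
5. -> 10100101
6. -> 11000011

11000011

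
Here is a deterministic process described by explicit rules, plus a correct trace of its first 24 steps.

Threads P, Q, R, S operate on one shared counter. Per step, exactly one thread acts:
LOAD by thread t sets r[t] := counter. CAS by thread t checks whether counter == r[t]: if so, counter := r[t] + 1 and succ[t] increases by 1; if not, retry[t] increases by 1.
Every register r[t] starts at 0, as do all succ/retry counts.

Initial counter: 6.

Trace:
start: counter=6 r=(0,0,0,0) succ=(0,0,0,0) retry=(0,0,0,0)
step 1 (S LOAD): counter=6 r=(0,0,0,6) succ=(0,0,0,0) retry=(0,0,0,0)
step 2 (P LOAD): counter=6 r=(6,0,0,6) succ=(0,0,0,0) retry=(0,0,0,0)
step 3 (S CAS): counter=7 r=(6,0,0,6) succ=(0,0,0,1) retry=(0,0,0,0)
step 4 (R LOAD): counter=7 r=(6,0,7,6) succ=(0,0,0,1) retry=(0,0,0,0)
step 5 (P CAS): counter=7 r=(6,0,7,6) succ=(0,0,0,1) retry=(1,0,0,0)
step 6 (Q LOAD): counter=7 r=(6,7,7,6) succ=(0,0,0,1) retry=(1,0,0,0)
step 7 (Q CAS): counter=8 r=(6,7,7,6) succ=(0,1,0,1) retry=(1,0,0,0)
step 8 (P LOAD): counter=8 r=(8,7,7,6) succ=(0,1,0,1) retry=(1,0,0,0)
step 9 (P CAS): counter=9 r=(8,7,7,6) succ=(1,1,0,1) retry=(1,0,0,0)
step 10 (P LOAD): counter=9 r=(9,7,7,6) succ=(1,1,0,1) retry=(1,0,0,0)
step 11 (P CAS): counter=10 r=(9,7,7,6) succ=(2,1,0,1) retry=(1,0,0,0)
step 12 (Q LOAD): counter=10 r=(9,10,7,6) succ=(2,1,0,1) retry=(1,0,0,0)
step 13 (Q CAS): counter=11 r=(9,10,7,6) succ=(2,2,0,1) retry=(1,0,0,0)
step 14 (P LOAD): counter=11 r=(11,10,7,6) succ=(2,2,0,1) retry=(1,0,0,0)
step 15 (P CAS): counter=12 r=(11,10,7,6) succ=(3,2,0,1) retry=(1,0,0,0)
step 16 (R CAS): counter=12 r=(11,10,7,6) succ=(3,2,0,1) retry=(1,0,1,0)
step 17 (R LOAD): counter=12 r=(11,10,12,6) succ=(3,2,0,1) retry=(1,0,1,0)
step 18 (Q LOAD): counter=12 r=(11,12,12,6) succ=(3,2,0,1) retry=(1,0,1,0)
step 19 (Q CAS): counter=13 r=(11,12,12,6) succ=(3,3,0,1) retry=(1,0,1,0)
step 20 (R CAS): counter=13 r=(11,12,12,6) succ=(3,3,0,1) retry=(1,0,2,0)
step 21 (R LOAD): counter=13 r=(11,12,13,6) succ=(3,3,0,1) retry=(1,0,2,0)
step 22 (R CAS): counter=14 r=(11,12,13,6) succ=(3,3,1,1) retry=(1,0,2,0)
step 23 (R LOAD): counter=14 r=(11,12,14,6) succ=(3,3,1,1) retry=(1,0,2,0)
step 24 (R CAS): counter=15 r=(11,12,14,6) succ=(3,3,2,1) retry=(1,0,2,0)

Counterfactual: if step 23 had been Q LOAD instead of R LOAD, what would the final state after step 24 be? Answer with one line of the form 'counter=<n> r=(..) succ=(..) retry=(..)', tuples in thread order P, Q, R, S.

counter=14 r=(11,14,13,6) succ=(3,3,1,1) retry=(1,0,3,0)

(re-executing from step 23 with the substitution; state before step 23: counter=14 r=(11,12,13,6) succ=(3,3,1,1) retry=(1,0,2,0))
step 23 (Q LOAD): counter=14 r=(11,14,13,6) succ=(3,3,1,1) retry=(1,0,2,0)
step 24 (R CAS): counter=14 r=(11,14,13,6) succ=(3,3,1,1) retry=(1,0,3,0)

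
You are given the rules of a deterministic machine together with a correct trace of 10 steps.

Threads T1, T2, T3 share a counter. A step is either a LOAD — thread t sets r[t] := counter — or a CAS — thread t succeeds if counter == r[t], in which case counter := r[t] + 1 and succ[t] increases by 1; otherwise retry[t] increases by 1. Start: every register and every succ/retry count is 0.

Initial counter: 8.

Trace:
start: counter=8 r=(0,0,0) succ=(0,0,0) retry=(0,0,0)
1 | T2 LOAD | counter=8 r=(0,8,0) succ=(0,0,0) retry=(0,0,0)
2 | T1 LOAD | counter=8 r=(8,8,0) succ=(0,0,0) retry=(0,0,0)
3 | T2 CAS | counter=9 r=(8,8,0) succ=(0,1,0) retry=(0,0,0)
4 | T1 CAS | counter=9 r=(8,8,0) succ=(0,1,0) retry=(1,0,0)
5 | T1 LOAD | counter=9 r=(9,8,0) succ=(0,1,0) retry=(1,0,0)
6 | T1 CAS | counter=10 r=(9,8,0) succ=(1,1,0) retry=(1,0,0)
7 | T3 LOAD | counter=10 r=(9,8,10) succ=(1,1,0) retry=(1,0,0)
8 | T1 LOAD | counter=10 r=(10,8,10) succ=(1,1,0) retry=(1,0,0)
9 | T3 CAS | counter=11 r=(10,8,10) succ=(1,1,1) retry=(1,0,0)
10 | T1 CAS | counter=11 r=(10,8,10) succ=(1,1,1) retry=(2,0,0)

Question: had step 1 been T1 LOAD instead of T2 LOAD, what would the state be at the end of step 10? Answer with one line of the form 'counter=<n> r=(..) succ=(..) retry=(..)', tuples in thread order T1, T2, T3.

counter=11 r=(10,0,10) succ=(2,0,1) retry=(1,1,0)

(re-executing from step 1 with the substitution; state before step 1: counter=8 r=(0,0,0) succ=(0,0,0) retry=(0,0,0))
1 | T1 LOAD | counter=8 r=(8,0,0) succ=(0,0,0) retry=(0,0,0)
2 | T1 LOAD | counter=8 r=(8,0,0) succ=(0,0,0) retry=(0,0,0)
3 | T2 CAS | counter=8 r=(8,0,0) succ=(0,0,0) retry=(0,1,0)
4 | T1 CAS | counter=9 r=(8,0,0) succ=(1,0,0) retry=(0,1,0)
5 | T1 LOAD | counter=9 r=(9,0,0) succ=(1,0,0) retry=(0,1,0)
6 | T1 CAS | counter=10 r=(9,0,0) succ=(2,0,0) retry=(0,1,0)
7 | T3 LOAD | counter=10 r=(9,0,10) succ=(2,0,0) retry=(0,1,0)
8 | T1 LOAD | counter=10 r=(10,0,10) succ=(2,0,0) retry=(0,1,0)
9 | T3 CAS | counter=11 r=(10,0,10) succ=(2,0,1) retry=(0,1,0)
10 | T1 CAS | counter=11 r=(10,0,10) succ=(2,0,1) retry=(1,1,0)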